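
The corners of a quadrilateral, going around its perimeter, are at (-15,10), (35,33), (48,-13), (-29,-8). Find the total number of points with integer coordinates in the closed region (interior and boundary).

Using the shoelace formula, 2A = |((-15)·33 − 35·10) + (35·(-13) − 48·33) + (48·(-8) − (-29)·(-13)) + ((-29)·10 − (-15)·(-8))| = 4055, so the area is 2027.5.
Along each edge there are gcd(|Δx|,|Δy|)+1 lattice points, so counting each shared vertex once the boundary has gcd(50,23) + gcd(13,46) + gcd(77,5) + gcd(14,18) = 1+1+1+2 = 5.
Pick's theorem gives I = A − B/2 + 1 = 2027.5 − 5/2 + 1 = 2026, so the closed region contains I + B = 2026 + 5 = 2031 lattice points.

2031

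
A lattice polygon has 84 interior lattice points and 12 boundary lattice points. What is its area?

Pick's theorem states A = I + B/2 − 1, so A = 84 + 12/2 − 1 = 89.

89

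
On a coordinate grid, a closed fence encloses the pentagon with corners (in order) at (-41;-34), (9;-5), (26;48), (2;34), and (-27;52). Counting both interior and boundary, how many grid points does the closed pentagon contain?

2971

By the shoelace formula, twice the signed area is |[(-41)·(-5) − 9·(-34)] + [9·48 − 26·(-5)] + [26·34 − 2·48] + [2·52 − (-27)·34] + [(-27)·(-34) − (-41)·52]| = 5933, so the area is 5933/2.
The number of boundary lattice points is Σ gcd(|Δx|,|Δy|) = gcd(50,29) + gcd(17,53) + gcd(24,14) + gcd(29,18) + gcd(14,86) = 1+1+2+1+2 = 7.
Pick's theorem gives I = A − B/2 + 1 = 5933/2 − 7/2 + 1 = 2964, so the closed region contains I + B = 2964 + 7 = 2971 lattice points.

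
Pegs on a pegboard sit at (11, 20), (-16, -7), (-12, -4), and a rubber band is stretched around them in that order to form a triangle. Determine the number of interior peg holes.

Using the shoelace formula, 2A = |[11·(-7) − (-16)·20] + [(-16)·(-4) − (-12)·(-7)] + [(-12)·20 − 11·(-4)]| = 27, so the area is 13.5.
The number of boundary lattice points is Σ gcd(|Δx|,|Δy|) = gcd(27,27) + gcd(4,3) + gcd(23,24) = 27+1+1 = 29.
By Pick's theorem A = I + B/2 − 1, so I = 13.5 − 29/2 + 1 = 0.

0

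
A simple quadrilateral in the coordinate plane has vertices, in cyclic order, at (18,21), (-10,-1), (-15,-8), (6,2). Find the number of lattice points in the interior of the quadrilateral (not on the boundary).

The shoelace formula gives twice the area as |(18·(-1) − (-10)·21) + ((-10)·(-8) − (-15)·(-1)) + ((-15)·2 − 6·(-8)) + (6·21 − 18·2)| = 365, so the area is 182.5.
Along each edge there are gcd(|Δx|,|Δy|)+1 lattice points, so counting each shared vertex once the boundary has gcd(28,22) + gcd(5,7) + gcd(21,10) + gcd(12,19) = 2+1+1+1 = 5.
By Pick's theorem A = I + B/2 − 1, so I = 182.5 − 5/2 + 1 = 181.

181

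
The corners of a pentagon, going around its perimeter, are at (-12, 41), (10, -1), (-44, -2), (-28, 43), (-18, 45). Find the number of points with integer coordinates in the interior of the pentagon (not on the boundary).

Using the shoelace formula, 2A = |((-12)·(-1) − 10·41) + (10·(-2) − (-44)·(-1)) + ((-44)·43 − (-28)·(-2)) + ((-28)·45 − (-18)·43) + ((-18)·41 − (-12)·45)| = 3094, so the area is 1547.
Along each edge there are gcd(|Δx|,|Δy|)+1 lattice points, so counting each shared vertex once the boundary has gcd(22,42) + gcd(54,1) + gcd(16,45) + gcd(10,2) + gcd(6,4) = 2+1+1+2+2 = 8.
Pick's theorem gives I = A − B/2 + 1 = 1547 − 8/2 + 1 = 1544.

1544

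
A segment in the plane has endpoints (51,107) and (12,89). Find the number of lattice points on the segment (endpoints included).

4

The number of lattice points on a segment between lattice points is gcd(|Δx|,|Δy|) + 1 = gcd(39,18) + 1 = 3 + 1 = 4.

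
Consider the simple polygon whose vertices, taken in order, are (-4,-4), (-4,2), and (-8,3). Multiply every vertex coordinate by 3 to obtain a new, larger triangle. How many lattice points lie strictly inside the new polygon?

97

Using the shoelace formula, 2A = |[(-4)·2 − (-4)·(-4)] + [(-4)·3 − (-8)·2] + [(-8)·(-4) − (-4)·3]| = 24, so the area is 12.
The number of boundary lattice points is Σ gcd(|Δx|,|Δy|) = gcd(0,6) + gcd(4,1) + gcd(4,7) = 6+1+1 = 8.
Scaling by 3 multiplies the area by 3² = 9 (so the new area is 108) and multiplies the boundary lattice-point count by 3, giving 24.
By Pick's theorem, the interior count of the dilated polygon is 108 − 24/2 + 1 = 97.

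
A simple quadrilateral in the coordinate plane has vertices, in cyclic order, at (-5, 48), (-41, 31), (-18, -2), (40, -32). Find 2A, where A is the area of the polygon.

By the shoelace formula, twice the signed area is |[(-5)·31 − (-41)·48] + [(-41)·(-2) − (-18)·31] + [(-18)·(-32) − 40·(-2)] + [40·48 − (-5)·(-32)]| = 4869, so the area is 2434.5.

4869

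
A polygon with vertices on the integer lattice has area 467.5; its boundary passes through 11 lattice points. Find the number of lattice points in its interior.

Pick's theorem A = I + B/2 − 1 rearranges to I = A − B/2 + 1 = 467.5 − 11/2 + 1 = 463.

463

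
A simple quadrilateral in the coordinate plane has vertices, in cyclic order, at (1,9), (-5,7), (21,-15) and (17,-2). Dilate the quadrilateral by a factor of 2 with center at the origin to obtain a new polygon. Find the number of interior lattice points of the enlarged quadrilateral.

691

Using the shoelace formula, 2A = |[1·7 − (-5)·9] + [(-5)·(-15) − 21·7] + [21·(-2) − 17·(-15)] + [17·9 − 1·(-2)]| = 348, so the area is 174.
Summing gcd(|Δx|,|Δy|) over the edges gives the boundary count: gcd(6,2) + gcd(26,22) + gcd(4,13) + gcd(16,11) = 2+2+1+1 = 6.
Scaling by 2 multiplies the area by 2² = 4 (so the new area is 696) and multiplies the boundary lattice-point count by 2, giving 12.
By Pick's theorem, the interior count of the dilated polygon is 696 − 12/2 + 1 = 691.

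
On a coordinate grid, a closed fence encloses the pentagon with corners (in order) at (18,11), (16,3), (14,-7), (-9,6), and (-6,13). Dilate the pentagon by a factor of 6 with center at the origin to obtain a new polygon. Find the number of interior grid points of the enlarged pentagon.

11425

By the shoelace formula, twice the signed area is |(18·3 − 16·11) + (16·(-7) − 14·3) + (14·6 − (-9)·(-7)) + ((-9)·13 − (-6)·6) + ((-6)·11 − 18·13)| = 636, so the area is 318.
Along each edge there are gcd(|Δx|,|Δy|)+1 lattice points, so counting each shared vertex once the boundary has gcd(2,8) + gcd(2,10) + gcd(23,13) + gcd(3,7) + gcd(24,2) = 2+2+1+1+2 = 8.
Scaling by 6 multiplies the area by 6² = 36 (so the new area is 11448) and multiplies the boundary lattice-point count by 6, giving 48.
By Pick's theorem, the interior count of the dilated polygon is 11448 − 48/2 + 1 = 11425.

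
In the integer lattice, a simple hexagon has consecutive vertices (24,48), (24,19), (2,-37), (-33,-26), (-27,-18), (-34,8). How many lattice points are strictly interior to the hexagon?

By the shoelace formula, twice the signed area is |(24·19 − 24·48) + (24·(-37) − 2·19) + (2·(-26) − (-33)·(-37)) + ((-33)·(-18) − (-27)·(-26)) + ((-27)·8 − (-34)·(-18)) + ((-34)·48 − 24·8)| = 5655, so the area is 2827.5.
Along each edge there are gcd(|Δx|,|Δy|)+1 lattice points, so counting each shared vertex once the boundary has gcd(0,29) + gcd(22,56) + gcd(35,11) + gcd(6,8) + gcd(7,26) + gcd(58,40) = 29+2+1+2+1+2 = 37.
By Pick's theorem A = I + B/2 − 1, so I = 2827.5 − 37/2 + 1 = 2810.

2810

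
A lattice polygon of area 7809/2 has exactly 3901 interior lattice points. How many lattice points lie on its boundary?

Pick's theorem gives A = I + B/2 − 1, so B = 2(A − I + 1) = 2(7809/2 − 3901 + 1) = 9.

9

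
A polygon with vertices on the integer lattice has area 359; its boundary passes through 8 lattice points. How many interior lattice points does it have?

356

From Pick's theorem, I = A − B/2 + 1 = 359 − 8/2 + 1 = 356.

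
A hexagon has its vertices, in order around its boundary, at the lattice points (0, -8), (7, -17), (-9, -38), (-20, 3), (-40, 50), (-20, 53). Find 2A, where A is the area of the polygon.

2990

The shoelace formula gives twice the area as |(0·(-17) − 7·(-8)) + (7·(-38) − (-9)·(-17)) + ((-9)·3 − (-20)·(-38)) + ((-20)·50 − (-40)·3) + ((-40)·53 − (-20)·50) + ((-20)·(-8) − 0·53)| = 2990, so the area is 1495.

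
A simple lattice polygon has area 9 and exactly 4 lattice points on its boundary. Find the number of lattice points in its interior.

8

From Pick's theorem, I = A − B/2 + 1 = 9 − 4/2 + 1 = 8.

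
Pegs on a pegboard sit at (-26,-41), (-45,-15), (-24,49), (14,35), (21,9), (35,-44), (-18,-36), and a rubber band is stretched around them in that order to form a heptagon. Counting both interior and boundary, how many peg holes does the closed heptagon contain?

Using the shoelace formula, 2A = |((-26)·(-15) − (-45)·(-41)) + ((-45)·49 − (-24)·(-15)) + ((-24)·35 − 14·49) + (14·9 − 21·35) + (21·(-44) − 35·9) + (35·(-36) − (-18)·(-44)) + ((-18)·(-41) − (-26)·(-36))| = 9644, so the area is 4822.
Along each edge there are gcd(|Δx|,|Δy|)+1 lattice points, so counting each shared vertex once the boundary has gcd(19,26) + gcd(21,64) + gcd(38,14) + gcd(7,26) + gcd(14,53) + gcd(53,8) + gcd(8,5) = 1+1+2+1+1+1+1 = 8.
Pick's theorem gives I = A − B/2 + 1 = 4822 − 8/2 + 1 = 4819, so the closed region contains I + B = 4819 + 8 = 4827 lattice points.

4827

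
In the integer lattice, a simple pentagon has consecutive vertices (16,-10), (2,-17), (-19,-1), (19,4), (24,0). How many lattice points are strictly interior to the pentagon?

Using the shoelace formula, 2A = |[16·(-17) − 2·(-10)] + [2·(-1) − (-19)·(-17)] + [(-19)·4 − 19·(-1)] + [19·0 − 24·4] + [24·(-10) − 16·0]| = 970, so the area is 485.
Summing gcd(|Δx|,|Δy|) over the edges gives the boundary count: gcd(14,7) + gcd(21,16) + gcd(38,5) + gcd(5,4) + gcd(8,10) = 7+1+1+1+2 = 12.
By Pick's theorem A = I + B/2 − 1, so I = 485 − 12/2 + 1 = 480.

480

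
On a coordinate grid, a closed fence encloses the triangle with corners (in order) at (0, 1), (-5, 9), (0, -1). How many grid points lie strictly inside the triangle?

Using the shoelace formula, 2A = |(0·9 − (-5)·1) + ((-5)·(-1) − 0·9) + (0·1 − 0·(-1))| = 10, so the area is 5.
Summing gcd(|Δx|,|Δy|) over the edges gives the boundary count: gcd(5,8) + gcd(5,10) + gcd(0,2) = 1+5+2 = 8.
Pick's theorem gives I = A − B/2 + 1 = 5 − 8/2 + 1 = 2.

2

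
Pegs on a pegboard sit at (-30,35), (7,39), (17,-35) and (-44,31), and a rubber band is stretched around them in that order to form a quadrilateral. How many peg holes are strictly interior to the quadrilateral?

1971

The shoelace formula gives twice the area as |((-30)·39 − 7·35) + (7·(-35) − 17·39) + (17·31 − (-44)·(-35)) + ((-44)·35 − (-30)·31)| = 3946, so the area is 1973.
The number of boundary lattice points is Σ gcd(|Δx|,|Δy|) = gcd(37,4) + gcd(10,74) + gcd(61,66) + gcd(14,4) = 1+2+1+2 = 6.
By Pick's theorem A = I + B/2 − 1, so I = 1973 − 6/2 + 1 = 1971.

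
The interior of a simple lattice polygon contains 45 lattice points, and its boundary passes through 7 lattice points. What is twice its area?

Pick's theorem states A = I + B/2 − 1, so A = 45 + 7/2 − 1 = 95/2.
Hence 2A = 95.

95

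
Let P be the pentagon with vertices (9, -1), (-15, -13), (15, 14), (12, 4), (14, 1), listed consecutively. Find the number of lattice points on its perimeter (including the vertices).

18

The number of boundary lattice points is Σ gcd(|Δx|,|Δy|) = gcd(24,12) + gcd(30,27) + gcd(3,10) + gcd(2,3) + gcd(5,2) = 12+3+1+1+1 = 18.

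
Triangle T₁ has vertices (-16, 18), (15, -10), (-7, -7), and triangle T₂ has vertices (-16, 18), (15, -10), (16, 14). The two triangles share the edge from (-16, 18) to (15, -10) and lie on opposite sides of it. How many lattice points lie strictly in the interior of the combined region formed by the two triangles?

645

The union is the simple quadrilateral with vertices (-16, 18), (-7, -7), (15, -10), (16, 14) in order.
By the shoelace formula, twice the signed area is |((-16)·(-7) − (-7)·18) + ((-7)·(-10) − 15·(-7)) + (15·14 − 16·(-10)) + (16·18 − (-16)·14)| = 1295, so the area is 1295/2.
Along each edge there are gcd(|Δx|,|Δy|)+1 lattice points, so counting each shared vertex once the boundary has gcd(9,25) + gcd(22,3) + gcd(1,24) + gcd(32,4) = 1+1+1+4 = 7.
By Pick's theorem I = A − B/2 + 1 = 1295/2 − 7/2 + 1 = 645.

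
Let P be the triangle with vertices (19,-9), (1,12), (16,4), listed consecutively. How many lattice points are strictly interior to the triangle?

84

By the shoelace formula, twice the signed area is |(19·12 − 1·(-9)) + (1·4 − 16·12) + (16·(-9) − 19·4)| = 171, so the area is 171/2.
Summing gcd(|Δx|,|Δy|) over the edges gives the boundary count: gcd(18,21) + gcd(15,8) + gcd(3,13) = 3+1+1 = 5.
Pick's theorem gives I = A − B/2 + 1 = 171/2 − 5/2 + 1 = 84.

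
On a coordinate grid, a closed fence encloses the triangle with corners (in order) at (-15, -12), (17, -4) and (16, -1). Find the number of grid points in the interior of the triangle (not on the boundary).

48

The shoelace formula gives twice the area as |((-15)·(-4) − 17·(-12)) + (17·(-1) − 16·(-4)) + (16·(-12) − (-15)·(-1))| = 104, so the area is 52.
Along each edge there are gcd(|Δx|,|Δy|)+1 lattice points, so counting each shared vertex once the boundary has gcd(32,8) + gcd(1,3) + gcd(31,11) = 8+1+1 = 10.
By Pick's theorem A = I + B/2 − 1, so I = 52 − 10/2 + 1 = 48.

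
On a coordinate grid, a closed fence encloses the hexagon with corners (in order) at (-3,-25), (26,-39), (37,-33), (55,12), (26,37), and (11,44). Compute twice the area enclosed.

By the shoelace formula, twice the signed area is |[(-3)·(-39) − 26·(-25)] + [26·(-33) − 37·(-39)] + [37·12 − 55·(-33)] + [55·37 − 26·12] + [26·44 − 11·37] + [11·(-25) − (-3)·44]| = 5928, so the area is 2964.

5928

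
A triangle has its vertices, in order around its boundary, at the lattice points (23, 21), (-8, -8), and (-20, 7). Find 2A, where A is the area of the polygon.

813

By the shoelace formula, twice the signed area is |[23·(-8) − (-8)·21] + [(-8)·7 − (-20)·(-8)] + [(-20)·21 − 23·7]| = 813, so the area is 813/2.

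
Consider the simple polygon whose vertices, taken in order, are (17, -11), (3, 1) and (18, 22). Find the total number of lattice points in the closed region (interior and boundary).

241

By the shoelace formula, twice the signed area is |[17·1 − 3·(-11)] + [3·22 − 18·1] + [18·(-11) − 17·22]| = 474, so the area is 237.
Summing gcd(|Δx|,|Δy|) over the edges gives the boundary count: gcd(14,12) + gcd(15,21) + gcd(1,33) = 2+3+1 = 6.
Pick's theorem gives I = A − B/2 + 1 = 237 − 6/2 + 1 = 235, so the closed region contains I + B = 235 + 6 = 241 lattice points.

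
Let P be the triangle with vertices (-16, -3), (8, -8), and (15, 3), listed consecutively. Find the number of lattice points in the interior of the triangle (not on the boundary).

149

Using the shoelace formula, 2A = |((-16)·(-8) − 8·(-3)) + (8·3 − 15·(-8)) + (15·(-3) − (-16)·3)| = 299, so the area is 149.5.
The number of boundary lattice points is Σ gcd(|Δx|,|Δy|) = gcd(24,5) + gcd(7,11) + gcd(31,6) = 1+1+1 = 3.
By Pick's theorem A = I + B/2 − 1, so I = 149.5 − 3/2 + 1 = 149.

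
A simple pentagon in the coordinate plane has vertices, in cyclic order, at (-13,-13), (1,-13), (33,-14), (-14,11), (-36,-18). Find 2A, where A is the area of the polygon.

By the shoelace formula, twice the signed area is |((-13)·(-13) − 1·(-13)) + (1·(-14) − 33·(-13)) + (33·11 − (-14)·(-14)) + ((-14)·(-18) − (-36)·11) + ((-36)·(-13) − (-13)·(-18))| = 1646, so the area is 823.

1646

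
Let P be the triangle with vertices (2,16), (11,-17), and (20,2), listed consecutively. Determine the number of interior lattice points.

232

The shoelace formula gives twice the area as |[2·(-17) − 11·16] + [11·2 − 20·(-17)] + [20·16 − 2·2]| = 468, so the area is 234.
The number of boundary lattice points is Σ gcd(|Δx|,|Δy|) = gcd(9,33) + gcd(9,19) + gcd(18,14) = 3+1+2 = 6.
Pick's theorem gives I = A − B/2 + 1 = 234 − 6/2 + 1 = 232.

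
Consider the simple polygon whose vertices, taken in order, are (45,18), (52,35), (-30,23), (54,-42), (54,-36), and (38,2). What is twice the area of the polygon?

The shoelace formula gives twice the area as |[45·35 − 52·18] + [52·23 − (-30)·35] + [(-30)·(-42) − 54·23] + [54·(-36) − 54·(-42)] + [54·2 − 38·(-36)] + [38·18 − 45·2]| = 5297, so the area is 2648.5.

5297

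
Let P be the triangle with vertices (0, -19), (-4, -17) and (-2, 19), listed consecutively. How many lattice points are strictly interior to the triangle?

By the shoelace formula, twice the signed area is |[0·(-17) − (-4)·(-19)] + [(-4)·19 − (-2)·(-17)] + [(-2)·(-19) − 0·19]| = 148, so the area is 74.
The number of boundary lattice points is Σ gcd(|Δx|,|Δy|) = gcd(4,2) + gcd(2,36) + gcd(2,38) = 2+2+2 = 6.
By Pick's theorem A = I + B/2 − 1, so I = 74 − 6/2 + 1 = 72.

72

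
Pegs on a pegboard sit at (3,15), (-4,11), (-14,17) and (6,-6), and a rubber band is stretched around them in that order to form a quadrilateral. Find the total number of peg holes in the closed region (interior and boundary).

139

Using the shoelace formula, 2A = |(3·11 − (-4)·15) + ((-4)·17 − (-14)·11) + ((-14)·(-6) − 6·17) + (6·15 − 3·(-6))| = 269, so the area is 134.5.
Summing gcd(|Δx|,|Δy|) over the edges gives the boundary count: gcd(7,4) + gcd(10,6) + gcd(20,23) + gcd(3,21) = 1+2+1+3 = 7.
Pick's theorem gives I = A − B/2 + 1 = 134.5 − 7/2 + 1 = 132, so the closed region contains I + B = 132 + 7 = 139 lattice points.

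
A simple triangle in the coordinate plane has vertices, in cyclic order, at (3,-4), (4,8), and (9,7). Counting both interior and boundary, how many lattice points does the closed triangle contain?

33

By the shoelace formula, twice the signed area is |[3·8 − 4·(-4)] + [4·7 − 9·8] + [9·(-4) − 3·7]| = 61, so the area is 30.5.
Along each edge there are gcd(|Δx|,|Δy|)+1 lattice points, so counting each shared vertex once the boundary has gcd(1,12) + gcd(5,1) + gcd(6,11) = 1+1+1 = 3.
Pick's theorem gives I = A − B/2 + 1 = 30.5 − 3/2 + 1 = 30, so the closed region contains I + B = 30 + 3 = 33 lattice points.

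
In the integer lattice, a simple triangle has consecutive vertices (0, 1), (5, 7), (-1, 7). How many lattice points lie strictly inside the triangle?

15

By the shoelace formula, twice the signed area is |(0·7 − 5·1) + (5·7 − (-1)·7) + ((-1)·1 − 0·7)| = 36, so the area is 18.
The number of boundary lattice points is Σ gcd(|Δx|,|Δy|) = gcd(5,6) + gcd(6,0) + gcd(1,6) = 1+6+1 = 8.
By Pick's theorem A = I + B/2 − 1, so I = 18 − 8/2 + 1 = 15.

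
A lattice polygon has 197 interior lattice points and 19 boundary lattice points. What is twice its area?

411

Pick's theorem states A = I + B/2 − 1, so A = 197 + 19/2 − 1 = 411/2.
Hence 2A = 411.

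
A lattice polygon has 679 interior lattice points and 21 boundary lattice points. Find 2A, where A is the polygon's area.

Pick's theorem states A = I + B/2 − 1, so A = 679 + 21/2 − 1 = 1377/2.
Hence 2A = 1377.

1377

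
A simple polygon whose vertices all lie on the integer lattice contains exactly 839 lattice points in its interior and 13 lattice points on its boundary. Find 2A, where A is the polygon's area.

1689

Pick's theorem states A = I + B/2 − 1, so A = 839 + 13/2 − 1 = 1689/2.
Hence 2A = 1689.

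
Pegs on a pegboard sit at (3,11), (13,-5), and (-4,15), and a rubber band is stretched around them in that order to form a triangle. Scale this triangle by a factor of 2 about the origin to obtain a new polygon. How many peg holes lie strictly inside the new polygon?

141

By the shoelace formula, twice the signed area is |[3·(-5) − 13·11] + [13·15 − (-4)·(-5)] + [(-4)·11 − 3·15]| = 72, so the area is 36.
Summing gcd(|Δx|,|Δy|) over the edges gives the boundary count: gcd(10,16) + gcd(17,20) + gcd(7,4) = 2+1+1 = 4.
Scaling by 2 multiplies the area by 2² = 4 (so the new area is 144) and multiplies the boundary lattice-point count by 2, giving 8.
By Pick's theorem, the interior count of the dilated polygon is 144 − 8/2 + 1 = 141.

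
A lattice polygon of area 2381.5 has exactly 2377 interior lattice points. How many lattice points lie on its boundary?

Pick's theorem gives A = I + B/2 − 1, so B = 2(A − I + 1) = 2(2381.5 − 2377 + 1) = 11.

11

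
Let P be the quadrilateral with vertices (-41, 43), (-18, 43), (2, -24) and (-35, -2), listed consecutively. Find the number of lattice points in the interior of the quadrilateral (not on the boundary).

1524

By the shoelace formula, twice the signed area is |((-41)·43 − (-18)·43) + ((-18)·(-24) − 2·43) + (2·(-2) − (-35)·(-24)) + ((-35)·43 − (-41)·(-2))| = 3074, so the area is 1537.
The number of boundary lattice points is Σ gcd(|Δx|,|Δy|) = gcd(23,0) + gcd(20,67) + gcd(37,22) + gcd(6,45) = 23+1+1+3 = 28.
Pick's theorem gives I = A − B/2 + 1 = 1537 − 28/2 + 1 = 1524.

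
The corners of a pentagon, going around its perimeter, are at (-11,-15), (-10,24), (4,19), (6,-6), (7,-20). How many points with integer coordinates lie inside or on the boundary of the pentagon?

By the shoelace formula, twice the signed area is |[(-11)·24 − (-10)·(-15)] + [(-10)·19 − 4·24] + [4·(-6) − 6·19] + [6·(-20) − 7·(-6)] + [7·(-15) − (-11)·(-20)]| = 1241, so the area is 1241/2.
Along each edge there are gcd(|Δx|,|Δy|)+1 lattice points, so counting each shared vertex once the boundary has gcd(1,39) + gcd(14,5) + gcd(2,25) + gcd(1,14) + gcd(18,5) = 1+1+1+1+1 = 5.
Pick's theorem gives I = A − B/2 + 1 = 1241/2 − 5/2 + 1 = 619, so the closed region contains I + B = 619 + 5 = 624 lattice points.

624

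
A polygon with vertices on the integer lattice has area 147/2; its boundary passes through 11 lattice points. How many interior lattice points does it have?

From Pick's theorem, I = A − B/2 + 1 = 147/2 − 11/2 + 1 = 69.

69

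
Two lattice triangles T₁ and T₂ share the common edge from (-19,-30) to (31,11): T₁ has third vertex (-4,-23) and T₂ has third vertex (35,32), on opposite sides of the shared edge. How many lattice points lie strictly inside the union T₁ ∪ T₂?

The union is the simple quadrilateral with vertices (-19,-30), (-4,-23), (31,11), (35,32) in order.
By the shoelace formula, twice the signed area is |((-19)·(-23) − (-4)·(-30)) + ((-4)·11 − 31·(-23)) + (31·32 − 35·11) + (35·(-30) − (-19)·32)| = 1151, so the area is 1151/2.
The number of boundary lattice points is Σ gcd(|Δx|,|Δy|) = gcd(15,7) + gcd(35,34) + gcd(4,21) + gcd(54,62) = 1+1+1+2 = 5.
By Pick's theorem I = A − B/2 + 1 = 1151/2 − 5/2 + 1 = 574.

574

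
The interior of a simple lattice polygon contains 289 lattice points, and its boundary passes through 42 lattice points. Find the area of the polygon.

309

By Pick's theorem, A = I + B/2 − 1 = 289 + 42/2 − 1 = 309.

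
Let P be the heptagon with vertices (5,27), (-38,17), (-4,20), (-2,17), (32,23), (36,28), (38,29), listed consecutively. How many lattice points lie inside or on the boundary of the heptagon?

The shoelace formula gives twice the area as |[5·17 − (-38)·27] + [(-38)·20 − (-4)·17] + [(-4)·17 − (-2)·20] + [(-2)·23 − 32·17] + [32·28 − 36·23] + [36·29 − 38·28] + [38·27 − 5·29]| = 730, so the area is 365.
The number of boundary lattice points is Σ gcd(|Δx|,|Δy|) = gcd(43,10) + gcd(34,3) + gcd(2,3) + gcd(34,6) + gcd(4,5) + gcd(2,1) + gcd(33,2) = 1+1+1+2+1+1+1 = 8.
Pick's theorem gives I = A − B/2 + 1 = 365 − 8/2 + 1 = 362, so the closed region contains I + B = 362 + 8 = 370 lattice points.

370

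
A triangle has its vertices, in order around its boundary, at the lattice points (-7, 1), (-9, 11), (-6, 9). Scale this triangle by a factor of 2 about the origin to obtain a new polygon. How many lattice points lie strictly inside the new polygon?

The shoelace formula gives twice the area as |[(-7)·11 − (-9)·1] + [(-9)·9 − (-6)·11] + [(-6)·1 − (-7)·9]| = 26, so the area is 13.
Summing gcd(|Δx|,|Δy|) over the edges gives the boundary count: gcd(2,10) + gcd(3,2) + gcd(1,8) = 2+1+1 = 4.
Scaling by 2 multiplies the area by 2² = 4 (so the new area is 52) and multiplies the boundary lattice-point count by 2, giving 8.
By Pick's theorem, the interior count of the dilated polygon is 52 − 8/2 + 1 = 49.

49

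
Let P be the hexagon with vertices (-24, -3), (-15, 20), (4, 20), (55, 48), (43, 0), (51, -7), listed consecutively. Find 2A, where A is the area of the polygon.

The shoelace formula gives twice the area as |[(-24)·20 − (-15)·(-3)] + [(-15)·20 − 4·20] + [4·48 − 55·20] + [55·0 − 43·48] + [43·(-7) − 51·0] + [51·(-3) − (-24)·(-7)]| = 4499, so the area is 4499/2.

4499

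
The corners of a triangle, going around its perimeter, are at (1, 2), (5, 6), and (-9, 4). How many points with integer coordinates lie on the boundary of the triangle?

Along each edge there are gcd(|Δx|,|Δy|)+1 lattice points, so counting each shared vertex once the boundary has gcd(4,4) + gcd(14,2) + gcd(10,2) = 4+2+2 = 8.

8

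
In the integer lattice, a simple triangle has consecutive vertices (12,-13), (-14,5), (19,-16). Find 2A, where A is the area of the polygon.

By the shoelace formula, twice the signed area is |(12·5 − (-14)·(-13)) + ((-14)·(-16) − 19·5) + (19·(-13) − 12·(-16))| = 48, so the area is 24.

48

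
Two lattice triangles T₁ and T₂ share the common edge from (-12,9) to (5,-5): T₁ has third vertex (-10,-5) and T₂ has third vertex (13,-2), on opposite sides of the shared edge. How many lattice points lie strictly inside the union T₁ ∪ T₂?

The union is the simple quadrilateral with vertices (-12,9), (-10,-5), (5,-5), (13,-2) in order.
By the shoelace formula, twice the signed area is |((-12)·(-5) − (-10)·9) + ((-10)·(-5) − 5·(-5)) + (5·(-2) − 13·(-5)) + (13·9 − (-12)·(-2))| = 373, so the area is 373/2.
Summing gcd(|Δx|,|Δy|) over the edges gives the boundary count: gcd(2,14) + gcd(15,0) + gcd(8,3) + gcd(25,11) = 2+15+1+1 = 19.
By Pick's theorem I = A − B/2 + 1 = 373/2 − 19/2 + 1 = 178.

178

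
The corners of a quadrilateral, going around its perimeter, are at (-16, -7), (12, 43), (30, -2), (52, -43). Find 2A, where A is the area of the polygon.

Using the shoelace formula, 2A = |[(-16)·43 − 12·(-7)] + [12·(-2) − 30·43] + [30·(-43) − 52·(-2)] + [52·(-7) − (-16)·(-43)]| = 4156, so the area is 2078.

4156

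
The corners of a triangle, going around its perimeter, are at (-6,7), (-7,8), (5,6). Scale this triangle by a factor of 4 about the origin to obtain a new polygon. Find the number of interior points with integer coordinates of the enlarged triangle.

By the shoelace formula, twice the signed area is |((-6)·8 − (-7)·7) + ((-7)·6 − 5·8) + (5·7 − (-6)·6)| = 10, so the area is 5.
Summing gcd(|Δx|,|Δy|) over the edges gives the boundary count: gcd(1,1) + gcd(12,2) + gcd(11,1) = 1+2+1 = 4.
Scaling by 4 multiplies the area by 4² = 16 (so the new area is 80) and multiplies the boundary lattice-point count by 4, giving 16.
By Pick's theorem, the interior count of the dilated polygon is 80 − 16/2 + 1 = 73.

73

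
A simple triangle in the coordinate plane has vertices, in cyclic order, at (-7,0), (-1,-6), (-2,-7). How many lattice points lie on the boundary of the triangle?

Along each edge there are gcd(|Δx|,|Δy|)+1 lattice points, so counting each shared vertex once the boundary has gcd(6,6) + gcd(1,1) + gcd(5,7) = 6+1+1 = 8.

8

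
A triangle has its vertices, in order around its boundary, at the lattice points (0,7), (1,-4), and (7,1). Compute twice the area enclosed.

By the shoelace formula, twice the signed area is |(0·(-4) − 1·7) + (1·1 − 7·(-4)) + (7·7 − 0·1)| = 71, so the area is 35.5.

71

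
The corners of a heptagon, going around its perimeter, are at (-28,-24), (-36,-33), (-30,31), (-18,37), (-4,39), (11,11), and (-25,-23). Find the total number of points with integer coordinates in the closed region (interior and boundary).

1832

By the shoelace formula, twice the signed area is |[(-28)·(-33) − (-36)·(-24)] + [(-36)·31 − (-30)·(-33)] + [(-30)·37 − (-18)·31] + [(-18)·39 − (-4)·37] + [(-4)·11 − 11·39] + [11·(-23) − (-25)·11] + [(-25)·(-24) − (-28)·(-23)]| = 3647, so the area is 1823.5.
Summing gcd(|Δx|,|Δy|) over the edges gives the boundary count: gcd(8,9) + gcd(6,64) + gcd(12,6) + gcd(14,2) + gcd(15,28) + gcd(36,34) + gcd(3,1) = 1+2+6+2+1+2+1 = 15.
Pick's theorem gives I = A − B/2 + 1 = 1823.5 − 15/2 + 1 = 1817, so the closed region contains I + B = 1817 + 15 = 1832 lattice points.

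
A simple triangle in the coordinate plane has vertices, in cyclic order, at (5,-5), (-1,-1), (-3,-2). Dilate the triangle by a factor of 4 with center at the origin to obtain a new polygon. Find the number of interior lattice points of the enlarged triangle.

105

By the shoelace formula, twice the signed area is |[5·(-1) − (-1)·(-5)] + [(-1)·(-2) − (-3)·(-1)] + [(-3)·(-5) − 5·(-2)]| = 14, so the area is 7.
The number of boundary lattice points is Σ gcd(|Δx|,|Δy|) = gcd(6,4) + gcd(2,1) + gcd(8,3) = 2+1+1 = 4.
Scaling by 4 multiplies the area by 4² = 16 (so the new area is 112) and multiplies the boundary lattice-point count by 4, giving 16.
By Pick's theorem, the interior count of the dilated polygon is 112 − 16/2 + 1 = 105.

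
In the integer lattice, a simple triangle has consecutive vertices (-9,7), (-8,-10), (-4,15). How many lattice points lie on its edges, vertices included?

3

Along each edge there are gcd(|Δx|,|Δy|)+1 lattice points, so counting each shared vertex once the boundary has gcd(1,17) + gcd(4,25) + gcd(5,8) = 1+1+1 = 3.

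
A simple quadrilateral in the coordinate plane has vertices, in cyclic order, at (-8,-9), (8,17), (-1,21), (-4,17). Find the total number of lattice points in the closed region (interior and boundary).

By the shoelace formula, twice the signed area is |((-8)·17 − 8·(-9)) + (8·21 − (-1)·17) + ((-1)·17 − (-4)·21) + ((-4)·(-9) − (-8)·17)| = 360, so the area is 180.
The number of boundary lattice points is Σ gcd(|Δx|,|Δy|) = gcd(16,26) + gcd(9,4) + gcd(3,4) + gcd(4,26) = 2+1+1+2 = 6.
Pick's theorem gives I = A − B/2 + 1 = 180 − 6/2 + 1 = 178, so the closed region contains I + B = 178 + 6 = 184 lattice points.

184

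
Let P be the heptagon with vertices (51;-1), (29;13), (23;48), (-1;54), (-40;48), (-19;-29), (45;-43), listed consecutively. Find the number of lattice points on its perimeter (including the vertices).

Along each edge there are gcd(|Δx|,|Δy|)+1 lattice points, so counting each shared vertex once the boundary has gcd(22,14) + gcd(6,35) + gcd(24,6) + gcd(39,6) + gcd(21,77) + gcd(64,14) + gcd(6,42) = 2+1+6+3+7+2+6 = 27.

27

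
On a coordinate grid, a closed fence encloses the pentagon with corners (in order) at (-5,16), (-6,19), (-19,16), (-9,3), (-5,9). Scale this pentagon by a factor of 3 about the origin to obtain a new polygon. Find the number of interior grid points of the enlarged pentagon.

1117

By the shoelace formula, twice the signed area is |[(-5)·19 − (-6)·16] + [(-6)·16 − (-19)·19] + [(-19)·3 − (-9)·16] + [(-9)·9 − (-5)·3] + [(-5)·16 − (-5)·9]| = 252, so the area is 126.
Along each edge there are gcd(|Δx|,|Δy|)+1 lattice points, so counting each shared vertex once the boundary has gcd(1,3) + gcd(13,3) + gcd(10,13) + gcd(4,6) + gcd(0,7) = 1+1+1+2+7 = 12.
Scaling by 3 multiplies the area by 3² = 9 (so the new area is 1134) and multiplies the boundary lattice-point count by 3, giving 36.
By Pick's theorem, the interior count of the dilated polygon is 1134 − 36/2 + 1 = 1117.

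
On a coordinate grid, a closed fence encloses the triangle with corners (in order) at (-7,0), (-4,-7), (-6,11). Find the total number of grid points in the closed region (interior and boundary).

Using the shoelace formula, 2A = |[(-7)·(-7) − (-4)·0] + [(-4)·11 − (-6)·(-7)] + [(-6)·0 − (-7)·11]| = 40, so the area is 20.
Summing gcd(|Δx|,|Δy|) over the edges gives the boundary count: gcd(3,7) + gcd(2,18) + gcd(1,11) = 1+2+1 = 4.
Pick's theorem gives I = A − B/2 + 1 = 20 − 4/2 + 1 = 19, so the closed region contains I + B = 19 + 4 = 23 lattice points.

23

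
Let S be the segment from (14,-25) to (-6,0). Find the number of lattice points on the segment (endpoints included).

The number of lattice points on a segment between lattice points is gcd(|Δx|,|Δy|) + 1 = gcd(20,25) + 1 = 5 + 1 = 6.

6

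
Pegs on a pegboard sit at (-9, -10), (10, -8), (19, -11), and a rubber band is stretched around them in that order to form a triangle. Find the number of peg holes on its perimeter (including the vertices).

The number of boundary lattice points is Σ gcd(|Δx|,|Δy|) = gcd(19,2) + gcd(9,3) + gcd(28,1) = 1+3+1 = 5.

5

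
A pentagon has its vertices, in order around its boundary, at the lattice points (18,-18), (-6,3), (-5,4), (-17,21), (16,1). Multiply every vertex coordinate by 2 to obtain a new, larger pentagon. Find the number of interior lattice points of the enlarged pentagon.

The shoelace formula gives twice the area as |(18·3 − (-6)·(-18)) + ((-6)·4 − (-5)·3) + ((-5)·21 − (-17)·4) + ((-17)·1 − 16·21) + (16·(-18) − 18·1)| = 759, so the area is 379.5.
Summing gcd(|Δx|,|Δy|) over the edges gives the boundary count: gcd(24,21) + gcd(1,1) + gcd(12,17) + gcd(33,20) + gcd(2,19) = 3+1+1+1+1 = 7.
Scaling by 2 multiplies the area by 2² = 4 (so the new area is 1518) and multiplies the boundary lattice-point count by 2, giving 14.
By Pick's theorem, the interior count of the dilated polygon is 1518 − 14/2 + 1 = 1512.

1512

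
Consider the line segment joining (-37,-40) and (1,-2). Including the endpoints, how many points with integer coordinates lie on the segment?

39

The number of lattice points on a segment between lattice points is gcd(|Δx|,|Δy|) + 1 = gcd(38,38) + 1 = 38 + 1 = 39.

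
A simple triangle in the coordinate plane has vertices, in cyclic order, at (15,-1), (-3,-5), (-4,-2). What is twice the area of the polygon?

58

Using the shoelace formula, 2A = |[15·(-5) − (-3)·(-1)] + [(-3)·(-2) − (-4)·(-5)] + [(-4)·(-1) − 15·(-2)]| = 58, so the area is 29.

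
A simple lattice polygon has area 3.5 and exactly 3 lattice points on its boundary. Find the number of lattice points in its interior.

3

Pick's theorem A = I + B/2 − 1 rearranges to I = A − B/2 + 1 = 3.5 − 3/2 + 1 = 3.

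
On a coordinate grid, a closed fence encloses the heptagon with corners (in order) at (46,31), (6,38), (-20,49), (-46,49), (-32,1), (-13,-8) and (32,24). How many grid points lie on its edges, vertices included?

Summing gcd(|Δx|,|Δy|) over the edges gives the boundary count: gcd(40,7) + gcd(26,11) + gcd(26,0) + gcd(14,48) + gcd(19,9) + gcd(45,32) + gcd(14,7) = 1+1+26+2+1+1+7 = 39.

39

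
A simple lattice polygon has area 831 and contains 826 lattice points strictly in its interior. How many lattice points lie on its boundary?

12

Pick's theorem gives A = I + B/2 − 1, so B = 2(A − I + 1) = 2(831 − 826 + 1) = 12.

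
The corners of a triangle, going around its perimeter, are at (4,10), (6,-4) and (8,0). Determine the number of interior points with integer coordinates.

16

Using the shoelace formula, 2A = |[4·(-4) − 6·10] + [6·0 − 8·(-4)] + [8·10 − 4·0]| = 36, so the area is 18.
Along each edge there are gcd(|Δx|,|Δy|)+1 lattice points, so counting each shared vertex once the boundary has gcd(2,14) + gcd(2,4) + gcd(4,10) = 2+2+2 = 6.
Pick's theorem gives I = A − B/2 + 1 = 18 − 6/2 + 1 = 16.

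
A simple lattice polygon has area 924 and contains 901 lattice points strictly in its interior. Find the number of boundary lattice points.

Pick's theorem gives A = I + B/2 − 1, so B = 2(A − I + 1) = 2(924 − 901 + 1) = 48.

48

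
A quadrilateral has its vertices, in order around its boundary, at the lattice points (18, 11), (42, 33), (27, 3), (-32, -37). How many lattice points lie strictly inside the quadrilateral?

602

The shoelace formula gives twice the area as |[18·33 − 42·11] + [42·3 − 27·33] + [27·(-37) − (-32)·3] + [(-32)·11 − 18·(-37)]| = 1222, so the area is 611.
Summing gcd(|Δx|,|Δy|) over the edges gives the boundary count: gcd(24,22) + gcd(15,30) + gcd(59,40) + gcd(50,48) = 2+15+1+2 = 20.
By Pick's theorem A = I + B/2 − 1, so I = 611 − 20/2 + 1 = 602.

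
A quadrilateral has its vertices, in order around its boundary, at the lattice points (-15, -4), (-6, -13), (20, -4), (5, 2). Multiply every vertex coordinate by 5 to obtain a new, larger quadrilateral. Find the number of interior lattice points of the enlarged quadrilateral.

6526

Using the shoelace formula, 2A = |[(-15)·(-13) − (-6)·(-4)] + [(-6)·(-4) − 20·(-13)] + [20·2 − 5·(-4)] + [5·(-4) − (-15)·2]| = 525, so the area is 525/2.
Summing gcd(|Δx|,|Δy|) over the edges gives the boundary count: gcd(9,9) + gcd(26,9) + gcd(15,6) + gcd(20,6) = 9+1+3+2 = 15.
Scaling by 5 multiplies the area by 5² = 25 (so the new area is 6562.5) and multiplies the boundary lattice-point count by 5, giving 75.
By Pick's theorem, the interior count of the dilated polygon is 6562.5 − 75/2 + 1 = 6526.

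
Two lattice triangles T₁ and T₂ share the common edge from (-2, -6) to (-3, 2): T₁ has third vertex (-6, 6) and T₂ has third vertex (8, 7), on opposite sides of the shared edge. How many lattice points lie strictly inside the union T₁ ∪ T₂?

The union is the simple quadrilateral with vertices (-2, -6), (-6, 6), (-3, 2), (8, 7) in order.
The shoelace formula gives twice the area as |[(-2)·6 − (-6)·(-6)] + [(-6)·2 − (-3)·6] + [(-3)·7 − 8·2] + [8·(-6) − (-2)·7]| = 113, so the area is 56.5.
The number of boundary lattice points is Σ gcd(|Δx|,|Δy|) = gcd(4,12) + gcd(3,4) + gcd(11,5) + gcd(10,13) = 4+1+1+1 = 7.
By Pick's theorem I = A − B/2 + 1 = 56.5 − 7/2 + 1 = 54.

54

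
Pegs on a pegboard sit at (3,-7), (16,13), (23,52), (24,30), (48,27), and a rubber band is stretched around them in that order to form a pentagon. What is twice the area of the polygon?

By the shoelace formula, twice the signed area is |[3·13 − 16·(-7)] + [16·52 − 23·13] + [23·30 − 24·52] + [24·27 − 48·30] + [48·(-7) − 3·27]| = 1083, so the area is 541.5.

1083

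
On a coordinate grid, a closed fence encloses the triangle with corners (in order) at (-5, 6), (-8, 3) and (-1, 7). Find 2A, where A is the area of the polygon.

Using the shoelace formula, 2A = |((-5)·3 − (-8)·6) + ((-8)·7 − (-1)·3) + ((-1)·6 − (-5)·7)| = 9, so the area is 4.5.

9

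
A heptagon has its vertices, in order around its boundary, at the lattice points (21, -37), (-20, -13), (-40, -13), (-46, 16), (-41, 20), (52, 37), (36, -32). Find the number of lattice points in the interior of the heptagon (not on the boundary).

4480

Using the shoelace formula, 2A = |[21·(-13) − (-20)·(-37)] + [(-20)·(-13) − (-40)·(-13)] + [(-40)·16 − (-46)·(-13)] + [(-46)·20 − (-41)·16] + [(-41)·37 − 52·20] + [52·(-32) − 36·37] + [36·(-37) − 21·(-32)]| = 8988, so the area is 4494.
Along each edge there are gcd(|Δx|,|Δy|)+1 lattice points, so counting each shared vertex once the boundary has gcd(41,24) + gcd(20,0) + gcd(6,29) + gcd(5,4) + gcd(93,17) + gcd(16,69) + gcd(15,5) = 1+20+1+1+1+1+5 = 30.
By Pick's theorem A = I + B/2 − 1, so I = 4494 − 30/2 + 1 = 4480.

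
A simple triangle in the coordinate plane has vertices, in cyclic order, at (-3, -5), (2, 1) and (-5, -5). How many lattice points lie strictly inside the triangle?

Using the shoelace formula, 2A = |((-3)·1 − 2·(-5)) + (2·(-5) − (-5)·1) + ((-5)·(-5) − (-3)·(-5))| = 12, so the area is 6.
Along each edge there are gcd(|Δx|,|Δy|)+1 lattice points, so counting each shared vertex once the boundary has gcd(5,6) + gcd(7,6) + gcd(2,0) = 1+1+2 = 4.
By Pick's theorem A = I + B/2 − 1, so I = 6 − 4/2 + 1 = 5.

5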